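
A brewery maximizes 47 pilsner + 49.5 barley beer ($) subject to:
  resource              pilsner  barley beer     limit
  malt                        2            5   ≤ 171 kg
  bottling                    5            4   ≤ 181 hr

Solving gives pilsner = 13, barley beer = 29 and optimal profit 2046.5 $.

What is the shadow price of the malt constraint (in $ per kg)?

3.5

Check each constraint at x*: malt 171/171 (tight); bottling 181/181 (tight).
The binding rows give the dual system: 2·y_malt + 5·y_bottling = 47 and 5·y_malt + 4·y_bottling = 49.5.
→ y_malt = 3.5 and y_bottling = 8.
Shadow price of malt = 3.5.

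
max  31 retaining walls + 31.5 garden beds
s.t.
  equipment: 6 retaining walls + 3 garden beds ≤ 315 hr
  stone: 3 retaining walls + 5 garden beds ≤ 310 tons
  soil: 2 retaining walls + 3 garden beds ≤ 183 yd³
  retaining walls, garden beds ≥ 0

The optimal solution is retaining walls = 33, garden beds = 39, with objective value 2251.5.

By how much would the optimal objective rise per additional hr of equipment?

2.5

At the optimum: equipment uses 315 of 315 (binding); stone uses 294 of 310 (slack = 16); soil uses 183 of 183 (binding).
Slack constraints have shadow price 0 (complementary slackness).
The binding rows give the dual system: 6·y_equipment + 2·y_soil = 31 and 3·y_equipment + 3·y_soil = 31.5.
→ y_equipment = 2.5 and y_soil = 8.
Shadow price of equipment = 2.5.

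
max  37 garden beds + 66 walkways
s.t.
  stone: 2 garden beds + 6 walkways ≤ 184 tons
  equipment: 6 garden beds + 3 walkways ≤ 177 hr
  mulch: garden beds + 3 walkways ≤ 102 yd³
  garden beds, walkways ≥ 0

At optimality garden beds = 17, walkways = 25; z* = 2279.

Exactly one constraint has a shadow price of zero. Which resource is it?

stone: 184/184 (binding)
equipment: 177/177 (binding)
mulch: 92/102 (slack 10)
By complementary slackness, a constraint with positive slack has shadow price 0 → mulch.

mulch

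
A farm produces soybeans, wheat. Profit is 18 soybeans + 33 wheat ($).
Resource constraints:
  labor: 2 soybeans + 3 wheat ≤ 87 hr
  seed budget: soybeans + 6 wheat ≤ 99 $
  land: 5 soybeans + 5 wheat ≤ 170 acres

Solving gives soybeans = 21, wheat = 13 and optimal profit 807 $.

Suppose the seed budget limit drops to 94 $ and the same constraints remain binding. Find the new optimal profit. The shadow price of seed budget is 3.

792

Δb = -5, so new z* = 807 + (3)·(-5) = 807 − 15 = 792.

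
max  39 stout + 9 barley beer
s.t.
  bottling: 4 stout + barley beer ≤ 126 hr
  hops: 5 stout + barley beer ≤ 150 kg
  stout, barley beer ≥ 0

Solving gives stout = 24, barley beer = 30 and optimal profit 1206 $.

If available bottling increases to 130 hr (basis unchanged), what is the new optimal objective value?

Check each constraint at x*: bottling 126/126 (tight); hops 150/150 (tight).
The binding rows give the dual system: 4·y_bottling + 5·y_hops = 39 and 1·y_bottling + 1·y_hops = 9.
Solving: y_bottling = 6, y_hops = 3.
Δz = y_bottling·Δb = 6 × (4) = 24, so new z* = 1206 + 24 = 1230.

1230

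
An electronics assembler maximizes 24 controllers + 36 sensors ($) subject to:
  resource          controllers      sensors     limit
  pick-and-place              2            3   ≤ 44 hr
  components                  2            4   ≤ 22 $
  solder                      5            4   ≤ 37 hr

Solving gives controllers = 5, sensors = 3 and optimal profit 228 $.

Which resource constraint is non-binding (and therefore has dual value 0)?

pick-and-place

pick-and-place: 19/44 (slack 25)
components: 22/22 (binding)
solder: 37/37 (binding)
By complementary slackness, a constraint with positive slack has shadow price 0 → pick-and-place.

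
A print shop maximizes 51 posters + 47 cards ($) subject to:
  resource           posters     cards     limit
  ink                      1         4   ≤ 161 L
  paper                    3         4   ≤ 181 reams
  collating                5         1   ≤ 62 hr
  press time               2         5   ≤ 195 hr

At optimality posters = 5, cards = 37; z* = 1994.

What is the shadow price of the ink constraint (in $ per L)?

0

At the optimum: ink uses 153 of 161 (slack = 8); paper uses 163 of 181 (slack = 18); collating uses 62 of 62 (binding); press time uses 195 of 195 (binding).
By complementary slackness, y = 0 for the non-binding constraints.
Dual feasibility on the basic columns requires 5·y_collating + 2·y_press time = 51, 1·y_collating + 5·y_press time = 47.
→ y_collating = 7 and y_press time = 8.
Shadow price of ink = 0.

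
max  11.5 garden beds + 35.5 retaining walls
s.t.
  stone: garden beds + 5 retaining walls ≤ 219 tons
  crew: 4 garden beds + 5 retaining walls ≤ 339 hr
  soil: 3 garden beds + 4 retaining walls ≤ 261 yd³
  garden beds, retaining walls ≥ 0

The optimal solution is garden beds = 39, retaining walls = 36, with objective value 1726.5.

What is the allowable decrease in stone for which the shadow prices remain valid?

Binding constraints: stone, soil. The basis is B = [[1,5],[3,4]] with det -11.
Per unit decrease in stone, x* moves by d = (0.3636, -0.2727).
The basis stays optimal until crew becomes binding; allowable decrease = 33 tons.

33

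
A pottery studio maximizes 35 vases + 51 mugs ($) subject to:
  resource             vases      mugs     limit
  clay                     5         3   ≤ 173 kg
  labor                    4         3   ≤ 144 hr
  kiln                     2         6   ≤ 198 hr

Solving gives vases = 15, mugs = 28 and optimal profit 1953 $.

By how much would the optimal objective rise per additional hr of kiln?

5.5

Binding: labor and kiln. Non-binding: clay (14 unused).
Slack constraints have shadow price 0 (complementary slackness).
From A_Bᵀ y = c: 4·y_labor + 2·y_kiln = 35; 3·y_labor + 6·y_kiln = 51.
This yields shadow prices y_labor = 6, y_kiln = 5.5.
Shadow price of kiln = 5.5.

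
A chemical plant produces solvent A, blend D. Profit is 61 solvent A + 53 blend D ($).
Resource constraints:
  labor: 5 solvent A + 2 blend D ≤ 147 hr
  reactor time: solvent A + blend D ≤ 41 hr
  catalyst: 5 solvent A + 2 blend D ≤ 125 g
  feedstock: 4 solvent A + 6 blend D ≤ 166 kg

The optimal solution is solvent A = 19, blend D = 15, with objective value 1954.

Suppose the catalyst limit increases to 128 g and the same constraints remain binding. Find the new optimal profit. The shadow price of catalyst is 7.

1975

Δb = 3, so new z* = 1954 + (7)·(3) = 1954 + 21 = 1975.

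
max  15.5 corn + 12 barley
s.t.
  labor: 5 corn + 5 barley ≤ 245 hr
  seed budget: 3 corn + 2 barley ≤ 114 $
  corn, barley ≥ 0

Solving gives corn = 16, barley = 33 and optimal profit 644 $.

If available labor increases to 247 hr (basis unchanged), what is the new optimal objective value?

Check each constraint at x*: labor 245/245 (tight); seed budget 114/114 (tight).
The binding rows give the dual system: 5·y_labor + 3·y_seed budget = 15.5 and 5·y_labor + 2·y_seed budget = 12.
This yields shadow prices y_labor = 1, y_seed budget = 3.5.
Δz = y_labor·Δb = 1 × (2) = 2, so new z* = 644 + 2 = 646.

646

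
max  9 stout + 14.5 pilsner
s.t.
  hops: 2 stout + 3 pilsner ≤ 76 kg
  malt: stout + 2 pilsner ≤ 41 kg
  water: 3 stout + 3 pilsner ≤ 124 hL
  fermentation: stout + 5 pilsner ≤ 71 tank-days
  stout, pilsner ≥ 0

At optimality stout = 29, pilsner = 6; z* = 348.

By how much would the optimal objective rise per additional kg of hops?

3.5

At the optimum: hops uses 76 of 76 (binding); malt uses 41 of 41 (binding); water uses 105 of 124 (slack = 19); fermentation uses 59 of 71 (slack = 12).
By complementary slackness, y = 0 for the non-binding constraints.
The binding rows give the dual system: 2·y_hops + 1·y_malt = 9 and 3·y_hops + 2·y_malt = 14.5.
This yields shadow prices y_hops = 3.5, y_malt = 2.
Shadow price of hops = 3.5.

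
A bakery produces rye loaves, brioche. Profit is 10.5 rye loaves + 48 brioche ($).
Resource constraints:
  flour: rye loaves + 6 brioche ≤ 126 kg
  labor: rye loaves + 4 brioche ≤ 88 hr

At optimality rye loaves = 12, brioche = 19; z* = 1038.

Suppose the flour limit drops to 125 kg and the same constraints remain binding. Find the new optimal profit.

1035

Check each constraint at x*: flour 126/126 (tight); labor 88/88 (tight).
Dual feasibility on the basic columns requires 1·y_flour + 1·y_labor = 10.5, 6·y_flour + 4·y_labor = 48.
This yields shadow prices y_flour = 3, y_labor = 7.5.
Δz = y_flour·Δb = 3 × (-1) = -3, so new z* = 1038 − 3 = 1035.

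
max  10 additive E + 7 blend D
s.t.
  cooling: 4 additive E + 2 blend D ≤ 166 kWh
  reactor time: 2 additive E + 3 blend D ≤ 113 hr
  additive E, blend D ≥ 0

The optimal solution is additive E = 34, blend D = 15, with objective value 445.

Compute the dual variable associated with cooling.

At the optimum: cooling uses 166 of 166 (binding); reactor time uses 113 of 113 (binding).
The binding rows give the dual system: 4·y_cooling + 2·y_reactor time = 10 and 2·y_cooling + 3·y_reactor time = 7.
→ y_cooling = 2 and y_reactor time = 1.
Shadow price of cooling = 2.

2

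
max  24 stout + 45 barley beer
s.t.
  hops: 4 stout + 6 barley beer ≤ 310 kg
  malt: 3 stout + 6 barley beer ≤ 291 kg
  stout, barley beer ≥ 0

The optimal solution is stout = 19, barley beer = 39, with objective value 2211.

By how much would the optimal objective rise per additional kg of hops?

Both hops and malt are binding at x*.
From A_Bᵀ y = c: 4·y_hops + 3·y_malt = 24; 6·y_hops + 6·y_malt = 45.
This yields shadow prices y_hops = 1.5, y_malt = 6.
Shadow price of hops = 1.5.

1.5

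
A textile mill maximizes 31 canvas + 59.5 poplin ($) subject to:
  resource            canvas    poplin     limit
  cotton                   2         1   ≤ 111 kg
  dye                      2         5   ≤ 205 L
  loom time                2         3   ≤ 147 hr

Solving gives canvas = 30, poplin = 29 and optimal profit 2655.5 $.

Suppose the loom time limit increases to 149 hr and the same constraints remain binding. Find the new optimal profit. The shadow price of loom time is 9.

2673.5

Δb = 2, so new z* = 2655.5 + (9)·(2) = 2655.5 + 18 = 2673.5.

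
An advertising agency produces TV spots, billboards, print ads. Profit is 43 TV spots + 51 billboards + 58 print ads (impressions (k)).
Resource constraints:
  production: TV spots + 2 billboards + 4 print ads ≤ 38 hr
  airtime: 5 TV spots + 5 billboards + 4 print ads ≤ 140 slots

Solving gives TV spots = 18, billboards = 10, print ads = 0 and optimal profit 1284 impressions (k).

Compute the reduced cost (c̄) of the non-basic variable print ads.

-2

Both production and airtime are binding at x*.
Dual feasibility on the basic columns requires 1·y_production + 5·y_airtime = 43, 2·y_production + 5·y_airtime = 51.
This yields shadow prices y_production = 8, y_airtime = 7.
Reduced cost of print ads: c₃ − yᵀa₃ = 58 − (8·4 + 7·4) = 58 − 60 = -2.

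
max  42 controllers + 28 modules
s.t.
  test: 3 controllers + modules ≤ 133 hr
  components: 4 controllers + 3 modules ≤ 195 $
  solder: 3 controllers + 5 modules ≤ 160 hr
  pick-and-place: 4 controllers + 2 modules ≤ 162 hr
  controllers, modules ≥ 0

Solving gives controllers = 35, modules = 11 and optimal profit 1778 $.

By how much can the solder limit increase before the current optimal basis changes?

Binding constraints: solder, pick-and-place. The basis is B = [[3,5],[4,2]] with det -14.
Per unit increase in solder, x* moves by d = (-0.1429, 0.2857).
The basis stays optimal until components becomes binding; allowable increase = 77 hr.

77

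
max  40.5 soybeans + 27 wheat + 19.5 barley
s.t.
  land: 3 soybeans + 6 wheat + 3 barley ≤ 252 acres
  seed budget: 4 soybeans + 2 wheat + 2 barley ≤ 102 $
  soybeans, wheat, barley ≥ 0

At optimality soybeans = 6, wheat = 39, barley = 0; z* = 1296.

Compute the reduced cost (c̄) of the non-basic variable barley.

-3

At the optimum: land uses 252 of 252 (binding); seed budget uses 102 of 102 (binding).
Dual feasibility on the basic columns requires 3·y_land + 4·y_seed budget = 40.5, 6·y_land + 2·y_seed budget = 27.
Solving: y_land = 1.5, y_seed budget = 9.
Reduced cost of barley: c₃ − yᵀa₃ = 19.5 − (1.5·3 + 9·2) = 19.5 − 22.5 = -3.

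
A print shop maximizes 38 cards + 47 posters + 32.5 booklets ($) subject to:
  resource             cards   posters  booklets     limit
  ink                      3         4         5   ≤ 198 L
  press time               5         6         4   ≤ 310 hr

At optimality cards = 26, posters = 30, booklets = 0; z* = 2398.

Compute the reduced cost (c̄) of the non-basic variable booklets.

Check each constraint at x*: ink 198/198 (tight); press time 310/310 (tight).
The binding rows give the dual system: 3·y_ink + 5·y_press time = 38 and 4·y_ink + 6·y_press time = 47.
→ y_ink = 3.5 and y_press time = 5.5.
Reduced cost of booklets: c₃ − yᵀa₃ = 32.5 − (3.5·5 + 5.5·4) = 32.5 − 39.5 = -7.

-7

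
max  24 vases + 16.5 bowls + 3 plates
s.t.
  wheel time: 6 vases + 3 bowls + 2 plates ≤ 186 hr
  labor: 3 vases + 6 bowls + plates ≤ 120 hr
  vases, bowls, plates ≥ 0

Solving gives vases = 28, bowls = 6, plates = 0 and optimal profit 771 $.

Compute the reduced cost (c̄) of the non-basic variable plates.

At the optimum: wheel time uses 186 of 186 (binding); labor uses 120 of 120 (binding).
The binding rows give the dual system: 6·y_wheel time + 3·y_labor = 24 and 3·y_wheel time + 6·y_labor = 16.5.
Solving: y_wheel time = 3.5, y_labor = 1.
Reduced cost of plates: c₃ − yᵀa₃ = 3 − (3.5·2 + 1·1) = 3 − 8 = -5.

-5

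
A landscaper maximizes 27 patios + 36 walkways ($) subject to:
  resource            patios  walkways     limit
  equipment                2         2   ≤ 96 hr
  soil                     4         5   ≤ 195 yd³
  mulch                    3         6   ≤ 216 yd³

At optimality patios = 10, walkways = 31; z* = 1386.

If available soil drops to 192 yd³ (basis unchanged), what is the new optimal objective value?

1368

At the optimum: equipment uses 82 of 96 (slack = 14); soil uses 195 of 195 (binding); mulch uses 216 of 216 (binding).
Slack constraints have shadow price 0 (complementary slackness).
Dual feasibility on the basic columns requires 4·y_soil + 3·y_mulch = 27, 5·y_soil + 6·y_mulch = 36.
This yields shadow prices y_soil = 6, y_mulch = 1.
Δz = y_soil·Δb = 6 × (-3) = -18, so new z* = 1386 − 18 = 1368.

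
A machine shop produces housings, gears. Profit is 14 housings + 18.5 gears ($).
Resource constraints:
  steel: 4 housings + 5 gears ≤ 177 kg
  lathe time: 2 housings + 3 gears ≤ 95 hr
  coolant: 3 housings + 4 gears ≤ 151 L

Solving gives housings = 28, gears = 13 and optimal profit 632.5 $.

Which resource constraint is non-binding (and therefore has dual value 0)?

coolant

steel: 177/177 (binding)
lathe time: 95/95 (binding)
coolant: 136/151 (slack 15)
By complementary slackness, a constraint with positive slack has shadow price 0 → coolant.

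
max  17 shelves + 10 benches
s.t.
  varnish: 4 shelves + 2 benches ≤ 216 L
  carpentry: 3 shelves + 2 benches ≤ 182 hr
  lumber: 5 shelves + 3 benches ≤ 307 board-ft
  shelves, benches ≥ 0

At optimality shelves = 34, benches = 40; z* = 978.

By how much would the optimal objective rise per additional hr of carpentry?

Check each constraint at x*: varnish 216/216 (tight); carpentry 182/182 (tight); lumber 290/307 (slack 17).
Slack constraints have shadow price 0 (complementary slackness).
The binding rows give the dual system: 4·y_varnish + 3·y_carpentry = 17 and 2·y_varnish + 2·y_carpentry = 10.
→ y_varnish = 2 and y_carpentry = 3.
Shadow price of carpentry = 3.

3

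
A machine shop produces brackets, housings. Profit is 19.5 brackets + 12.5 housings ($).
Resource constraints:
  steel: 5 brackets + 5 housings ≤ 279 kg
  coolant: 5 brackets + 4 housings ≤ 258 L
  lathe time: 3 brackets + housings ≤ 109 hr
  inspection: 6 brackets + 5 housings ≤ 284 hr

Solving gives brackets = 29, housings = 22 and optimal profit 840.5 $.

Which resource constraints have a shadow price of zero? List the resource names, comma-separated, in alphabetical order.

steel: 255/279 (slack 24)
coolant: 233/258 (slack 25)
lathe time: 109/109 (binding)
inspection: 284/284 (binding)
By complementary slackness, a constraint with positive slack has shadow price 0 → coolant, steel.

coolant, steel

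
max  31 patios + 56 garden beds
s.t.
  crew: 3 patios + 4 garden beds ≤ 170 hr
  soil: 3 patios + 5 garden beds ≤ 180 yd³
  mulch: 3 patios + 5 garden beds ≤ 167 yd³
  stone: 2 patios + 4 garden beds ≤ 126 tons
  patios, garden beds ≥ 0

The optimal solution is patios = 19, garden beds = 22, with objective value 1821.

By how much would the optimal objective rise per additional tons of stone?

Binding: mulch and stone. Non-binding: crew (25 unused), soil (13 unused).
By complementary slackness, y = 0 for the non-binding constraints.
Dual feasibility on the basic columns requires 3·y_mulch + 2·y_stone = 31, 5·y_mulch + 4·y_stone = 56.
Solving: y_mulch = 6, y_stone = 6.5.
Shadow price of stone = 6.5.

6.5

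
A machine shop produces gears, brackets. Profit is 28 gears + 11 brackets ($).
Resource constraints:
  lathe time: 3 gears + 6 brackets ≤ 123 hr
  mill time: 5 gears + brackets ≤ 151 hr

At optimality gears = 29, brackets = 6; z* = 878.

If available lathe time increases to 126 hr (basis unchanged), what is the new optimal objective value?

At the optimum: lathe time uses 123 of 123 (binding); mill time uses 151 of 151 (binding).
The binding rows give the dual system: 3·y_lathe time + 5·y_mill time = 28 and 6·y_lathe time + 1·y_mill time = 11.
Solving: y_lathe time = 1, y_mill time = 5.
Δz = y_lathe time·Δb = 1 × (3) = 3, so new z* = 878 + 3 = 881.

881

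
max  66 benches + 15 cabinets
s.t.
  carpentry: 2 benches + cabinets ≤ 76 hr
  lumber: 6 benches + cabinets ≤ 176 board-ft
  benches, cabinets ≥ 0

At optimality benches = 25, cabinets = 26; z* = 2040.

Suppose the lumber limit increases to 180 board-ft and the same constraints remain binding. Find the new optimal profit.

2076

At the optimum: carpentry uses 76 of 76 (binding); lumber uses 176 of 176 (binding).
The binding rows give the dual system: 2·y_carpentry + 6·y_lumber = 66 and 1·y_carpentry + 1·y_lumber = 15.
→ y_carpentry = 6 and y_lumber = 9.
Δz = y_lumber·Δb = 9 × (4) = 36, so new z* = 2040 + 36 = 2076.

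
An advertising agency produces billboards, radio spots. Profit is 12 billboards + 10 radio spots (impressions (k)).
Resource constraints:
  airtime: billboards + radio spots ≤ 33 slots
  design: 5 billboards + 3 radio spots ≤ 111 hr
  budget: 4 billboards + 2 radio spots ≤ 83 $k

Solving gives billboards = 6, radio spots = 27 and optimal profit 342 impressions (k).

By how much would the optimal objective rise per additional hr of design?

At the optimum: airtime uses 33 of 33 (binding); design uses 111 of 111 (binding); budget uses 78 of 83 (slack = 5).
By complementary slackness, y = 0 for the non-binding constraint.
Dual feasibility on the basic columns requires 1·y_airtime + 5·y_design = 12, 1·y_airtime + 3·y_design = 10.
→ y_airtime = 7 and y_design = 1.
Shadow price of design = 1.

1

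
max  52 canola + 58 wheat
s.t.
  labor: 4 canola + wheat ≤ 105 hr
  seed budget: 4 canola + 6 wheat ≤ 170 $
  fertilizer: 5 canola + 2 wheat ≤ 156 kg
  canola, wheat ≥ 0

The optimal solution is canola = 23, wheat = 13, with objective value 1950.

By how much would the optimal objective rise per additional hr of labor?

Binding: labor and seed budget. Non-binding: fertilizer (15 unused).
By complementary slackness, y = 0 for the non-binding constraint.
Dual feasibility on the basic columns requires 4·y_labor + 4·y_seed budget = 52, 1·y_labor + 6·y_seed budget = 58.
→ y_labor = 4 and y_seed budget = 9.
Shadow price of labor = 4.

4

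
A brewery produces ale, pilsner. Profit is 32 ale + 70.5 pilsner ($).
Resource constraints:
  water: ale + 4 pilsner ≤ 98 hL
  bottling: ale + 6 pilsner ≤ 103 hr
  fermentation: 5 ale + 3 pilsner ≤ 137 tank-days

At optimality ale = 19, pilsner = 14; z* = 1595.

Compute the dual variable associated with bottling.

9.5

Binding: bottling and fermentation. Non-binding: water (23 unused).
Slack constraints have shadow price 0 (complementary slackness).
From A_Bᵀ y = c: 1·y_bottling + 5·y_fermentation = 32; 6·y_bottling + 3·y_fermentation = 70.5.
Solving: y_bottling = 9.5, y_fermentation = 4.5.
Shadow price of bottling = 9.5.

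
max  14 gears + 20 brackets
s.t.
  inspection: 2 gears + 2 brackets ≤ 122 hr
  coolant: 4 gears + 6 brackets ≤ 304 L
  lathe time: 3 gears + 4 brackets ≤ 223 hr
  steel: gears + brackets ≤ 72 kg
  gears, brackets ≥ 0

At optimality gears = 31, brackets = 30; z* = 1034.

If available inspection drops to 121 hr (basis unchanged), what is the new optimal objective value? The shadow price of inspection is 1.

1033

Δb = -1, so new z* = 1034 + (1)·(-1) = 1034 − 1 = 1033.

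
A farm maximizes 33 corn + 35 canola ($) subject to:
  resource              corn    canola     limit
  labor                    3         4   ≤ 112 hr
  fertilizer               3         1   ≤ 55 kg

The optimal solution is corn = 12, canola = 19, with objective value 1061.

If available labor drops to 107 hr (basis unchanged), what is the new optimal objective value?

Check each constraint at x*: labor 112/112 (tight); fertilizer 55/55 (tight).
The binding rows give the dual system: 3·y_labor + 3·y_fertilizer = 33 and 4·y_labor + 1·y_fertilizer = 35.
This yields shadow prices y_labor = 8, y_fertilizer = 3.
Δz = y_labor·Δb = 8 × (-5) = -40, so new z* = 1061 − 40 = 1021.

1021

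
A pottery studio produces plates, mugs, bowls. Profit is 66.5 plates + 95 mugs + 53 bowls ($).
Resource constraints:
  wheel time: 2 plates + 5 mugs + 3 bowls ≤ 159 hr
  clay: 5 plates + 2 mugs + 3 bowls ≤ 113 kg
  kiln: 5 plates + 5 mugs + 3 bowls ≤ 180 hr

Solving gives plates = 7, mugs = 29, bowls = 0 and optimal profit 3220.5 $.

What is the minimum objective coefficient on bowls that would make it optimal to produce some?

57

Binding: wheel time and kiln. Non-binding: clay (20 unused).
Since clay is not tight, its dual is 0.
Dual feasibility on the basic columns requires 2·y_wheel time + 5·y_kiln = 66.5, 5·y_wheel time + 5·y_kiln = 95.
This yields shadow prices y_wheel time = 9.5, y_kiln = 9.5.
bowls enters the basis when its profit ≥ yᵀa₃ = 9.5·3 + 9.5·3 = 57.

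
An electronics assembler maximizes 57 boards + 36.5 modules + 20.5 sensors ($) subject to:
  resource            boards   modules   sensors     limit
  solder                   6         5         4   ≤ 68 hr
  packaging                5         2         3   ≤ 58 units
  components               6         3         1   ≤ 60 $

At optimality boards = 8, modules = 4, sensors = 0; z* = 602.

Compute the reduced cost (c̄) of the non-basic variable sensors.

At the optimum: solder uses 68 of 68 (binding); packaging uses 48 of 58 (slack = 10); components uses 60 of 60 (binding).
By complementary slackness, y = 0 for the non-binding constraint.
The binding rows give the dual system: 6·y_solder + 6·y_components = 57 and 5·y_solder + 3·y_components = 36.5.
→ y_solder = 4 and y_components = 5.5.
Reduced cost of sensors: c₃ − yᵀa₃ = 20.5 − (4·4 + 5.5·1) = 20.5 − 21.5 = -1.

-1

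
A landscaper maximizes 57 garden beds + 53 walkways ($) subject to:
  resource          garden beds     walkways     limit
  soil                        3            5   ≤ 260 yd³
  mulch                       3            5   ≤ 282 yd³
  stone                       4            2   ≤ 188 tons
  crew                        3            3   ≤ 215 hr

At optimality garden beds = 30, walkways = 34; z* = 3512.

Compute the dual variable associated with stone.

9

Check each constraint at x*: soil 260/260 (tight); mulch 260/282 (slack 22); stone 188/188 (tight); crew 192/215 (slack 23).
Slack constraints have shadow price 0 (complementary slackness).
Dual feasibility on the basic columns requires 3·y_soil + 4·y_stone = 57, 5·y_soil + 2·y_stone = 53.
Solving: y_soil = 7, y_stone = 9.
Shadow price of stone = 9.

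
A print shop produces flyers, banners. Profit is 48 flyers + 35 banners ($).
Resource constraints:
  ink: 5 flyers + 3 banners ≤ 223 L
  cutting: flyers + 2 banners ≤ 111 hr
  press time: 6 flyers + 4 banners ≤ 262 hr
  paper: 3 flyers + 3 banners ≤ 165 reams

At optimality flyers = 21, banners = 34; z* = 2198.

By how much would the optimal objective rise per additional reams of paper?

Binding: press time and paper. Non-binding: ink (16 unused), cutting (22 unused).
Since ink, cutting are not tight, their duals are 0.
The binding rows give the dual system: 6·y_press time + 3·y_paper = 48 and 4·y_press time + 3·y_paper = 35.
This yields shadow prices y_press time = 6.5, y_paper = 3.
Shadow price of paper = 3.

3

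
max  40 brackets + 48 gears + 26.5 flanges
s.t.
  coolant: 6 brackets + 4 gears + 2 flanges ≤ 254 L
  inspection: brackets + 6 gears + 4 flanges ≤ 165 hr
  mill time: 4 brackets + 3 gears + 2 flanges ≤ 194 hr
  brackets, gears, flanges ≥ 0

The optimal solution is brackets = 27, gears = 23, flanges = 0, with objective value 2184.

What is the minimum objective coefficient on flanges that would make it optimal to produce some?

Binding: coolant and inspection. Non-binding: mill time (17 unused).
Slack constraints have shadow price 0 (complementary slackness).
From A_Bᵀ y = c: 6·y_coolant + 1·y_inspection = 40; 4·y_coolant + 6·y_inspection = 48.
Solving: y_coolant = 6, y_inspection = 4.
flanges enters the basis when its profit ≥ yᵀa₃ = 6·2 + 4·4 = 28.

28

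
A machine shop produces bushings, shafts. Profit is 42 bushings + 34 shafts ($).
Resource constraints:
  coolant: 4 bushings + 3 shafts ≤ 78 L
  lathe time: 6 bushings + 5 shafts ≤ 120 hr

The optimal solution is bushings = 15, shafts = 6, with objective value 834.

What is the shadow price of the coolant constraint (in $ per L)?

3

Check each constraint at x*: coolant 78/78 (tight); lathe time 120/120 (tight).
From A_Bᵀ y = c: 4·y_coolant + 6·y_lathe time = 42; 3·y_coolant + 5·y_lathe time = 34.
→ y_coolant = 3 and y_lathe time = 5.
Shadow price of coolant = 3.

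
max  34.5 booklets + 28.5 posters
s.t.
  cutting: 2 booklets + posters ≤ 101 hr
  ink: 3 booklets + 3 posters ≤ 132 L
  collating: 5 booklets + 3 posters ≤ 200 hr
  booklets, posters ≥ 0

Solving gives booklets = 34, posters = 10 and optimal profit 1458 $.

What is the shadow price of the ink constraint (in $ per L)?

6.5

Check each constraint at x*: cutting 78/101 (slack 23); ink 132/132 (tight); collating 200/200 (tight).
By complementary slackness, y = 0 for the non-binding constraint.
The binding rows give the dual system: 3·y_ink + 5·y_collating = 34.5 and 3·y_ink + 3·y_collating = 28.5.
This yields shadow prices y_ink = 6.5, y_collating = 3.
Shadow price of ink = 6.5.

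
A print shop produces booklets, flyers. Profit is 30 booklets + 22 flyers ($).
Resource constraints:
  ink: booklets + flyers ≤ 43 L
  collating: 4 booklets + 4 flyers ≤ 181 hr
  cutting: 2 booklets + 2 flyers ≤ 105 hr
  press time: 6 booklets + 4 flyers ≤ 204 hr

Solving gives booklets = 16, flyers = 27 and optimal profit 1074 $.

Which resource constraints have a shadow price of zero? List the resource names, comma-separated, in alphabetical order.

collating, cutting

ink: 43/43 (binding)
collating: 172/181 (slack 9)
cutting: 86/105 (slack 19)
press time: 204/204 (binding)
By complementary slackness, a constraint with positive slack has shadow price 0 → collating, cutting.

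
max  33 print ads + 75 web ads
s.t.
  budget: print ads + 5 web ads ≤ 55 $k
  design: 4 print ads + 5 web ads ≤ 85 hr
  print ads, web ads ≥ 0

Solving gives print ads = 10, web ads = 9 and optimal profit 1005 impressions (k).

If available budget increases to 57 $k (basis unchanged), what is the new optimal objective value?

Check each constraint at x*: budget 55/55 (tight); design 85/85 (tight).
From A_Bᵀ y = c: 1·y_budget + 4·y_design = 33; 5·y_budget + 5·y_design = 75.
→ y_budget = 9 and y_design = 6.
Δz = y_budget·Δb = 9 × (2) = 18, so new z* = 1005 + 18 = 1023.

1023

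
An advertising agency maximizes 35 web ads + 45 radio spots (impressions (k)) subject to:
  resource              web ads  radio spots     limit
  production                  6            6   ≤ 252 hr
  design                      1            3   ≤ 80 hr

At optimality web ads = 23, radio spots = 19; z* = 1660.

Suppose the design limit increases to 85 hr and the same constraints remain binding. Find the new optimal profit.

1685

Check each constraint at x*: production 252/252 (tight); design 80/80 (tight).
Dual feasibility on the basic columns requires 6·y_production + 1·y_design = 35, 6·y_production + 3·y_design = 45.
→ y_production = 5 and y_design = 5.
Δz = y_design·Δb = 5 × (5) = 25, so new z* = 1660 + 25 = 1685.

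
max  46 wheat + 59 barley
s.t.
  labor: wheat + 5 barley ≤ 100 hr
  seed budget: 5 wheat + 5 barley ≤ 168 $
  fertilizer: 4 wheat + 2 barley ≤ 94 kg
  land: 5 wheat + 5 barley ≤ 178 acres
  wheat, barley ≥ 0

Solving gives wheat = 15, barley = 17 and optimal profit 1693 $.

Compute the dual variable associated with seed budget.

0

Binding: labor and fertilizer. Non-binding: seed budget (8 unused), land (18 unused).
By complementary slackness, y = 0 for the non-binding constraints.
From A_Bᵀ y = c: 1·y_labor + 4·y_fertilizer = 46; 5·y_labor + 2·y_fertilizer = 59.
This yields shadow prices y_labor = 8, y_fertilizer = 9.5.
Shadow price of seed budget = 0.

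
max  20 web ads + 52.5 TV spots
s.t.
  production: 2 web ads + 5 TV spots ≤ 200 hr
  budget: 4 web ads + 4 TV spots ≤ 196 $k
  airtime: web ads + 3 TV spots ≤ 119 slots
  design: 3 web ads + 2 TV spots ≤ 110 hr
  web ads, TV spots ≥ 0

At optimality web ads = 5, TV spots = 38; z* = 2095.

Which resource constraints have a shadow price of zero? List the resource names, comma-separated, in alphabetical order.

budget, design

production: 200/200 (binding)
budget: 172/196 (slack 24)
airtime: 119/119 (binding)
design: 91/110 (slack 19)
By complementary slackness, a constraint with positive slack has shadow price 0 → budget, design.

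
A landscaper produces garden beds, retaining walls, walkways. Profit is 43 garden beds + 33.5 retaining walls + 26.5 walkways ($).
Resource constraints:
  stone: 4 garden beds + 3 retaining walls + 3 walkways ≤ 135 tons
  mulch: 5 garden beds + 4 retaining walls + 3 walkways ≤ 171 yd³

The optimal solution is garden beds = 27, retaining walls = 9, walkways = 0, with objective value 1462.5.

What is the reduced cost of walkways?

-2

Both stone and mulch are binding at x*.
The binding rows give the dual system: 4·y_stone + 5·y_mulch = 43 and 3·y_stone + 4·y_mulch = 33.5.
→ y_stone = 4.5 and y_mulch = 5.
Reduced cost of walkways: c₃ − yᵀa₃ = 26.5 − (4.5·3 + 5·3) = 26.5 − 28.5 = -2.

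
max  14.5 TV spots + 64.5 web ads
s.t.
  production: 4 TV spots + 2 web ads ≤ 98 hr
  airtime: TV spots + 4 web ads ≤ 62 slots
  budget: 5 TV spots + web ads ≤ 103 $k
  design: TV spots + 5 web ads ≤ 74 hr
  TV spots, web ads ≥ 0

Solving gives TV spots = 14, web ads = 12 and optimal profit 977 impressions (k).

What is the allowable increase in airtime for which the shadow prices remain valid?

0.875

Binding constraints: airtime, design. The basis is B = [[1,4],[1,5]] with det 1.
Per unit increase in airtime, x* moves by d = (5, -1).
The basis stays optimal until budget becomes binding; allowable increase = 0.875 slots.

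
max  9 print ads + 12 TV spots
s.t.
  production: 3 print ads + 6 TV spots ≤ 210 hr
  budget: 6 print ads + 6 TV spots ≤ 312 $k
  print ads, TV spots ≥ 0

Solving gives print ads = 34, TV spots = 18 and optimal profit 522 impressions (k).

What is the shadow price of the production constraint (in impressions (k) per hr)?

1

Both production and budget are binding at x*.
Dual feasibility on the basic columns requires 3·y_production + 6·y_budget = 9, 6·y_production + 6·y_budget = 12.
→ y_production = 1 and y_budget = 1.
Shadow price of production = 1.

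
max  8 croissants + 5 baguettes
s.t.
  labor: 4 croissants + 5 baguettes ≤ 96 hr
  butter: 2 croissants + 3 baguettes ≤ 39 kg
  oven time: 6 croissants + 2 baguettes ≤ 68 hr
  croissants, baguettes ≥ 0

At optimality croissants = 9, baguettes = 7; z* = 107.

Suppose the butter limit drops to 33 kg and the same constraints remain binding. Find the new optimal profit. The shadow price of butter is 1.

Δb = -6, so new z* = 107 + (1)·(-6) = 107 − 6 = 101.

101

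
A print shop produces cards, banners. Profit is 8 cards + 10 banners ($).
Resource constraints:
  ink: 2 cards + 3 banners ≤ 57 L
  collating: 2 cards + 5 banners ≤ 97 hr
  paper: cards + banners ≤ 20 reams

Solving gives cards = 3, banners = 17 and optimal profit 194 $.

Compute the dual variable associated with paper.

4

Binding: ink and paper. Non-binding: collating (6 unused).
By complementary slackness, y = 0 for the non-binding constraint.
From A_Bᵀ y = c: 2·y_ink + 1·y_paper = 8; 3·y_ink + 1·y_paper = 10.
Solving: y_ink = 2, y_paper = 4.
Shadow price of paper = 4.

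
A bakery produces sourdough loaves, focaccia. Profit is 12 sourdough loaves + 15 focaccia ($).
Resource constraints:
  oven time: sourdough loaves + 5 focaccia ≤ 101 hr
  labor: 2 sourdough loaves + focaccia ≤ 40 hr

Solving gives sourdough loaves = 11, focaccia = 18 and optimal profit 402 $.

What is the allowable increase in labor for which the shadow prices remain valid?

Binding constraints: oven time, labor. The basis is B = [[1,5],[2,1]] with det -9.
Per unit increase in labor, x* moves by d = (0.5556, -0.1111).
The basis stays optimal until focaccia reaches 0; allowable increase = 162 hr.

162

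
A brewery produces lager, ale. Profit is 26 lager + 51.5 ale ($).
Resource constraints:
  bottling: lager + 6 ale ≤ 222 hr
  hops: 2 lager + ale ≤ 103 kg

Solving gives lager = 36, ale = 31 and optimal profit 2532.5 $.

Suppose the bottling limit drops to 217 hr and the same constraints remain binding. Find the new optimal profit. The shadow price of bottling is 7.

Δb = -5, so new z* = 2532.5 + (7)·(-5) = 2532.5 − 35 = 2497.5.

2497.5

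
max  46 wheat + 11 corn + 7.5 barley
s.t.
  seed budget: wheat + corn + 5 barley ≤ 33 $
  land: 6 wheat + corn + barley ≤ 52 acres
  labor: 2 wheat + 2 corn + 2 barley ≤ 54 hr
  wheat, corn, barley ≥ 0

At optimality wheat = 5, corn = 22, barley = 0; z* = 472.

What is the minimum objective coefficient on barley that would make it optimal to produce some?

11

Binding: land and labor. Non-binding: seed budget (6 unused).
By complementary slackness, y = 0 for the non-binding constraint.
From A_Bᵀ y = c: 6·y_land + 2·y_labor = 46; 1·y_land + 2·y_labor = 11.
This yields shadow prices y_land = 7, y_labor = 2.
barley enters the basis when its profit ≥ yᵀa₃ = 7·1 + 2·2 = 11.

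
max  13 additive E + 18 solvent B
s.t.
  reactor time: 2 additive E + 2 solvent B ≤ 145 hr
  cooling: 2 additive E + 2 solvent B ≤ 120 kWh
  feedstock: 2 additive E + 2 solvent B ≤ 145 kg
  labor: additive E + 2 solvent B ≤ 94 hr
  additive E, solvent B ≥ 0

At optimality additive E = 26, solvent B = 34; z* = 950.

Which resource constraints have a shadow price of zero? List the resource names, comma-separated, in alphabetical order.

reactor time: 120/145 (slack 25)
cooling: 120/120 (binding)
feedstock: 120/145 (slack 25)
labor: 94/94 (binding)
By complementary slackness, a constraint with positive slack has shadow price 0 → feedstock, reactor time.

feedstock, reactor time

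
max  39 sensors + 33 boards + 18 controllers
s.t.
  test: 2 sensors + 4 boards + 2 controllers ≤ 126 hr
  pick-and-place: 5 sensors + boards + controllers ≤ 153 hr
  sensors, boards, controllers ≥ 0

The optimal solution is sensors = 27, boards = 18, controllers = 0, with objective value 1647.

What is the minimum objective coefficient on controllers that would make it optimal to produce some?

19

At the optimum: test uses 126 of 126 (binding); pick-and-place uses 153 of 153 (binding).
Dual feasibility on the basic columns requires 2·y_test + 5·y_pick-and-place = 39, 4·y_test + 1·y_pick-and-place = 33.
→ y_test = 7 and y_pick-and-place = 5.
controllers enters the basis when its profit ≥ yᵀa₃ = 7·2 + 5·1 = 19.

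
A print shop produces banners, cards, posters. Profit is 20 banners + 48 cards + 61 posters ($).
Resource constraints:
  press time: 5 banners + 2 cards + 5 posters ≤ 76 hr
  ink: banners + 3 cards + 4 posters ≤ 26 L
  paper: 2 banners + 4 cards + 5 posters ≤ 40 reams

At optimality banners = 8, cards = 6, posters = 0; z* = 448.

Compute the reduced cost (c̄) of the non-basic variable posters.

At the optimum: press time uses 52 of 76 (slack = 24); ink uses 26 of 26 (binding); paper uses 40 of 40 (binding).
By complementary slackness, y = 0 for the non-binding constraint.
Dual feasibility on the basic columns requires 1·y_ink + 2·y_paper = 20, 3·y_ink + 4·y_paper = 48.
Solving: y_ink = 8, y_paper = 6.
Reduced cost of posters: c₃ − yᵀa₃ = 61 − (8·4 + 6·5) = 61 − 62 = -1.

-1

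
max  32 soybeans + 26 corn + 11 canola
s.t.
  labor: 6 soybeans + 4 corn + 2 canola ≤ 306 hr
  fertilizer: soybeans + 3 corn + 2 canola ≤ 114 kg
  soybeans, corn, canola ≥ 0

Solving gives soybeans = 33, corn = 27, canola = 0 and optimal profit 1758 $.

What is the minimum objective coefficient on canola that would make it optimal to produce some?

14

Check each constraint at x*: labor 306/306 (tight); fertilizer 114/114 (tight).
Dual feasibility on the basic columns requires 6·y_labor + 1·y_fertilizer = 32, 4·y_labor + 3·y_fertilizer = 26.
This yields shadow prices y_labor = 5, y_fertilizer = 2.
canola enters the basis when its profit ≥ yᵀa₃ = 5·2 + 2·2 = 14.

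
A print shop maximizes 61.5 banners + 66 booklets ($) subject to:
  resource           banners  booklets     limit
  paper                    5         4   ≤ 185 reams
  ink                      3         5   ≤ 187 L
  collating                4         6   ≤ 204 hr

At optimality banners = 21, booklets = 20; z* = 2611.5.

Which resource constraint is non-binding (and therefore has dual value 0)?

paper: 185/185 (binding)
ink: 163/187 (slack 24)
collating: 204/204 (binding)
By complementary slackness, a constraint with positive slack has shadow price 0 → ink.

ink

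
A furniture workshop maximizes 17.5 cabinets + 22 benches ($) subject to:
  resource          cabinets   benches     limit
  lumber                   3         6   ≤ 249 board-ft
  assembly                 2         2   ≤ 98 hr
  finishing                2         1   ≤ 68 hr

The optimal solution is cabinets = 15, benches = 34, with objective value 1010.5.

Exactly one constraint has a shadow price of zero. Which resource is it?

finishing

lumber: 249/249 (binding)
assembly: 98/98 (binding)
finishing: 64/68 (slack 4)
By complementary slackness, a constraint with positive slack has shadow price 0 → finishing.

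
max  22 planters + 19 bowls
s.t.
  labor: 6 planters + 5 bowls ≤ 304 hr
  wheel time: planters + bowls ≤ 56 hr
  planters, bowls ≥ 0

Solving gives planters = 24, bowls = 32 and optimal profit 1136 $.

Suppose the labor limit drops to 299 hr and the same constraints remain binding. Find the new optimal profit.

At the optimum: labor uses 304 of 304 (binding); wheel time uses 56 of 56 (binding).
Dual feasibility on the basic columns requires 6·y_labor + 1·y_wheel time = 22, 5·y_labor + 1·y_wheel time = 19.
Solving: y_labor = 3, y_wheel time = 4.
Δz = y_labor·Δb = 3 × (-5) = -15, so new z* = 1136 − 15 = 1121.

1121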